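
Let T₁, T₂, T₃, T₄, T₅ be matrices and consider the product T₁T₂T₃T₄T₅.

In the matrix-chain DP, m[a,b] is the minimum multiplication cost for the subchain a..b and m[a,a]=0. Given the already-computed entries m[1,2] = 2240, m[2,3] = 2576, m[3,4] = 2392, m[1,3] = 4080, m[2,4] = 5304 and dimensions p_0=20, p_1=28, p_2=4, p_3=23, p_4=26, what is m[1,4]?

m[1,4] = min over k∈[1,3] of m[1,k]+m[k+1,4]+p_{0}·p_k·p_{4}.
k=1: 0 + 5304 + 20·28·26 = 19864; k=2: 2240 + 2392 + 20·4·26 = 6712; k=3: 4080 + 0 + 20·23·26 = 16040.
Minimum: 6712 at k=2.

6712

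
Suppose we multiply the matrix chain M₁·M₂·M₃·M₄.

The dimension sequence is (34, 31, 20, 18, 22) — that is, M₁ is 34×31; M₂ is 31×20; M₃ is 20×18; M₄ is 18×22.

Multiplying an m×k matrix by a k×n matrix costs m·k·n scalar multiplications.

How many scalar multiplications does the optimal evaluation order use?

Adjacent pairs: M₁M₂ = 34·31·20 = 21080; M₂M₃ = 31·20·18 = 11160; M₃M₄ = 20·18·22 = 7920.
Length 3: M₁..M₃: k=1: 0+11160+34·31·18=30132; k=2: 21080+0+34·20·18=33320 → min 30132 | M₂..M₄: k=2: 0+7920+31·20·22=21560; k=3: 11160+0+31·18·22=23436 → min 21560.
Length 4: M₁..M₄: k=1: 0+21560+34·31·22=44748; k=2: 21080+7920+34·20·22=43960; k=3: 30132+0+34·18·22=43596 → min 43596.
Optimal order: ((M₁·(M₂·M₃))·M₄) with cost 43596.

43596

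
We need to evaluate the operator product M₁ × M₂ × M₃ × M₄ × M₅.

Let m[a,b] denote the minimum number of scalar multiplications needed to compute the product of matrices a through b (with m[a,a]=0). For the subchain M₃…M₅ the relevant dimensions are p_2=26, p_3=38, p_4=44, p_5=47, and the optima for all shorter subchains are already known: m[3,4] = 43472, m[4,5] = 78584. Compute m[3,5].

97240

m[3,5] = min over k∈[3,4] of m[3,k]+m[k+1,5]+p_{2}·p_k·p_{5}.
k=3: 0 + 78584 + 26·38·47 = 125020; k=4: 43472 + 0 + 26·44·47 = 97240.
Minimum: 97240 at k=4.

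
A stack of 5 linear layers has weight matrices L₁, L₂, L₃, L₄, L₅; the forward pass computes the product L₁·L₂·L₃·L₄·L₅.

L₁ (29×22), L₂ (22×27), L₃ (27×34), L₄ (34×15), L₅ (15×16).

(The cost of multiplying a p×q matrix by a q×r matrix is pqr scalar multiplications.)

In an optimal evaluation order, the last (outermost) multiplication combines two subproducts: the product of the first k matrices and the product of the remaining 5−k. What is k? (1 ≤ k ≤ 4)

Adjacent pairs: L₁L₂ = 29·22·27 = 17226; L₂L₃ = 22·27·34 = 20196; L₃L₄ = 27·34·15 = 13770; L₄L₅ = 34·15·16 = 8160.
Length 3: L₁..L₃: k=1: 0+20196+29·22·34=41888; k=2: 17226+0+29·27·34=43848 → min 41888 | L₂..L₄: k=2: 0+13770+22·27·15=22680; k=3: 20196+0+22·34·15=31416 → min 22680 | L₃..L₅: k=3: 0+8160+27·34·16=22848; k=4: 13770+0+27·15·16=20250 → min 20250.
Length 4: L₁..L₄: k=1: 0+22680+29·22·15=32250; k=2: 17226+13770+29·27·15=42741; k=3: 41888+0+29·34·15=56678 → min 32250 | L₂..L₅: k=2: 0+20250+22·27·16=29754; k=3: 20196+8160+22·34·16=40324; k=4: 22680+0+22·15·16=27960 → min 27960.
Top-level splits: k=1: (L₁..L₁)·(L₂..L₅) → 0+27960+29·22·16 = 38168; k=2: (L₁..L₂)·(L₃..L₅) → 17226+20250+29·27·16 = 50004; k=3: (L₁..L₃)·(L₄..L₅) → 41888+8160+29·34·16 = 65824; k=4: (L₁..L₄)·(L₅..L₅) → 32250+0+29·15·16 = 39210.
Best split is after L₁, i.e. k = 1.

1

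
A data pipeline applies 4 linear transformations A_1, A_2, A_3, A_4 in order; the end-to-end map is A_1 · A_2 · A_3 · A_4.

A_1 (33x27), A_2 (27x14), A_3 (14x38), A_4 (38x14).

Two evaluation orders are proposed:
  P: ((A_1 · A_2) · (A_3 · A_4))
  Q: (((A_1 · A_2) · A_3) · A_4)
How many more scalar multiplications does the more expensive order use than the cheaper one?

Order P = ((A_1 · A_2) · (A_3 · A_4)): (A_1 · A_2): 33×27 by 27×14 → 33×14, cost 33·27·14 = 12474; (A_3 · A_4): 14×38 by 38×14 → 14×14, cost 14·38·14 = 7448; ((A_1 · A_2) · (A_3 · A_4)): 33×14 by 14×14 → 33×14, cost 33·14·14 = 6468; cumulative 26390. Total 26390.
Order Q = (((A_1 · A_2) · A_3) · A_4): (A_1 · A_2): 33×27 by 27×14 → 33×14, cost 33·27·14 = 12474; ((A_1 · A_2) · A_3): 33×14 by 14×38 → 33×38, cost 33·14·38 = 17556; cumulative 30030; (((A_1 · A_2) · A_3) · A_4): 33×38 by 38×14 → 33×14, cost 33·38·14 = 17556; cumulative 47586. Total 47586.
Difference: |26390 − 47586| = 21196.

21196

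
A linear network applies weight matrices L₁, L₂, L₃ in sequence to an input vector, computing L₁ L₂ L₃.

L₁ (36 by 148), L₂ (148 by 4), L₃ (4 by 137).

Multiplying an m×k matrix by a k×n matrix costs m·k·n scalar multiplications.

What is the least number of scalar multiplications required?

Order (L₁ (L₂ L₃)): (L₂ L₃): 148×4 by 4×137 → 148×137, cost 148·4·137 = 81104; (L₁ (L₂ L₃)): 36×148 by 148×137 → 36×137, cost 36·148·137 = 729936; cumulative 811040. Total 811040.
Order ((L₁ L₂) L₃): (L₁ L₂): 36×148 by 148×4 → 36×4, cost 36·148·4 = 21312; ((L₁ L₂) L₃): 36×4 by 4×137 → 36×137, cost 36·4·137 = 19728; cumulative 41040. Total 41040.
Minimum: 41040.

41040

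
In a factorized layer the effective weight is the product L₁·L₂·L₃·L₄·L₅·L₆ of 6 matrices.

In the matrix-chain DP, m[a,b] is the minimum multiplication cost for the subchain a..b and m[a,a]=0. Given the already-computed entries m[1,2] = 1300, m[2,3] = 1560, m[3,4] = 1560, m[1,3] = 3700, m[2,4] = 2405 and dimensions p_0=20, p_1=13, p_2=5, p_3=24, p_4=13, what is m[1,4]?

4160

m[1,4] = min over k∈[1,3] of m[1,k]+m[k+1,4]+p_{0}·p_k·p_{4}.
k=1: 0 + 2405 + 20·13·13 = 5785; k=2: 1300 + 1560 + 20·5·13 = 4160; k=3: 3700 + 0 + 20·24·13 = 9940.
Minimum: 4160 at k=2.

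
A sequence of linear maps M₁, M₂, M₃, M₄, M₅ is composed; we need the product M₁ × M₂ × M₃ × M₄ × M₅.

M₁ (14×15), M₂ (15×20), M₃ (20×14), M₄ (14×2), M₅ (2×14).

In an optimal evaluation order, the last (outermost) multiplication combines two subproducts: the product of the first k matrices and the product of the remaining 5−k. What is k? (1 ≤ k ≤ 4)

4

Adjacent pairs: M₁M₂ = 14·15·20 = 4200; M₂M₃ = 15·20·14 = 4200; M₃M₄ = 20·14·2 = 560; M₄M₅ = 14·2·14 = 392.
Length 3: M₁..M₃: k=1: 0+4200+14·15·14=7140; k=2: 4200+0+14·20·14=8120 → min 7140 | M₂..M₄: k=2: 0+560+15·20·2=1160; k=3: 4200+0+15·14·2=4620 → min 1160 | M₃..M₅: k=3: 0+392+20·14·14=4312; k=4: 560+0+20·2·14=1120 → min 1120.
Length 4: M₁..M₄: k=1: 0+1160+14·15·2=1580; k=2: 4200+560+14·20·2=5320; k=3: 7140+0+14·14·2=7532 → min 1580 | M₂..M₅: k=2: 0+1120+15·20·14=5320; k=3: 4200+392+15·14·14=7532; k=4: 1160+0+15·2·14=1580 → min 1580.
Top-level splits: k=1: (M₁..M₁)·(M₂..M₅) → 0+1580+14·15·14 = 4520; k=2: (M₁..M₂)·(M₃..M₅) → 4200+1120+14·20·14 = 9240; k=3: (M₁..M₃)·(M₄..M₅) → 7140+392+14·14·14 = 10276; k=4: (M₁..M₄)·(M₅..M₅) → 1580+0+14·2·14 = 1972.
Best split is after M₄, i.e. k = 4.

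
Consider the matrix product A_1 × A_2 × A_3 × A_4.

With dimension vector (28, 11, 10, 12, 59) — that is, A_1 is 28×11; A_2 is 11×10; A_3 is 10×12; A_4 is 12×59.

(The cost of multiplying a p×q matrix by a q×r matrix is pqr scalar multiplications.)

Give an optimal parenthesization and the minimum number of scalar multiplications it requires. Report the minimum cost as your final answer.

Adjacent pairs: A_1A_2 = 28·11·10 = 3080; A_2A_3 = 11·10·12 = 1320; A_3A_4 = 10·12·59 = 7080.
Length 3: A_1..A_3: k=1: 0+1320+28·11·12=5016; k=2: 3080+0+28·10·12=6440 → min 5016 | A_2..A_4: k=2: 0+7080+11·10·59=13570; k=3: 1320+0+11·12·59=9108 → min 9108.
Length 4: A_1..A_4: k=1: 0+9108+28·11·59=27280; k=2: 3080+7080+28·10·59=26680; k=3: 5016+0+28·12·59=24840 → min 24840.
Optimal parenthesization: ((A_1 × (A_2 × A_3)) × A_4) with cost 24840.

24840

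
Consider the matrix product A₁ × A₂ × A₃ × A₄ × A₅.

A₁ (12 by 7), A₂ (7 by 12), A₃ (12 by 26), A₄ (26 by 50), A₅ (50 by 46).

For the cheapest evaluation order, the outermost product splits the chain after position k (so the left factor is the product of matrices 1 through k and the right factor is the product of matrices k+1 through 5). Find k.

Adjacent pairs: A₁A₂ = 12·7·12 = 1008; A₂A₃ = 7·12·26 = 2184; A₃A₄ = 12·26·50 = 15600; A₄A₅ = 26·50·46 = 59800.
Length 3: A₁..A₃: k=1: 0+2184+12·7·26=4368; k=2: 1008+0+12·12·26=4752 → min 4368 | A₂..A₄: k=2: 0+15600+7·12·50=19800; k=3: 2184+0+7·26·50=11284 → min 11284 | A₃..A₅: k=3: 0+59800+12·26·46=74152; k=4: 15600+0+12·50·46=43200 → min 43200.
Length 4: A₁..A₄: k=1: 0+11284+12·7·50=15484; k=2: 1008+15600+12·12·50=23808; k=3: 4368+0+12·26·50=19968 → min 15484 | A₂..A₅: k=2: 0+43200+7·12·46=47064; k=3: 2184+59800+7·26·46=70356; k=4: 11284+0+7·50·46=27384 → min 27384.
Top-level splits: k=1: (A₁..A₁)·(A₂..A₅) → 0+27384+12·7·46 = 31248; k=2: (A₁..A₂)·(A₃..A₅) → 1008+43200+12·12·46 = 50832; k=3: (A₁..A₃)·(A₄..A₅) → 4368+59800+12·26·46 = 78520; k=4: (A₁..A₄)·(A₅..A₅) → 15484+0+12·50·46 = 43084.
Best split is after A₁, i.e. k = 1.

1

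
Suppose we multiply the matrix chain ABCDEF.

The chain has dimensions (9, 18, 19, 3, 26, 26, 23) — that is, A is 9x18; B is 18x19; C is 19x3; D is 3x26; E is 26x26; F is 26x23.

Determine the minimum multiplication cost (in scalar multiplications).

Adjacent pairs: AB = 9·18·19 = 3078; BC = 18·19·3 = 1026; CD = 19·3·26 = 1482; DE = 3·26·26 = 2028; EF = 26·26·23 = 15548.
Length 3: A..C: k=1: 0+1026+9·18·3=1512; k=2: 3078+0+9·19·3=3591 → min 1512 | B..D: k=2: 0+1482+18·19·26=10374; k=3: 1026+0+18·3·26=2430 → min 2430 | C..E: k=3: 0+2028+19·3·26=3510; k=4: 1482+0+19·26·26=14326 → min 3510 | D..F: k=4: 0+15548+3·26·23=17342; k=5: 2028+0+3·26·23=3822 → min 3822.
Length 4: A..D: k=1: 0+2430+9·18·26=6642; k=2: 3078+1482+9·19·26=9006; k=3: 1512+0+9·3·26=2214 → min 2214 | B..E: k=2: 0+3510+18·19·26=12402; k=3: 1026+2028+18·3·26=4458; k=4: 2430+0+18·26·26=14598 → min 4458 | C..F: k=3: 0+3822+19·3·23=5133; k=4: 1482+15548+19·26·23=28392; k=5: 3510+0+19·26·23=14872 → min 5133.
Length 5: A..E: k=1: 0+4458+9·18·26=8670; k=2: 3078+3510+9·19·26=11034; k=3: 1512+2028+9·3·26=4242; k=4: 2214+0+9·26·26=8298 → min 4242 | B..F: k=2: 0+5133+18·19·23=12999; k=3: 1026+3822+18·3·23=6090; k=4: 2430+15548+18·26·23=28742; k=5: 4458+0+18·26·23=15222 → min 6090.
Length 6: A..F: k=1: 0+6090+9·18·23=9816; k=2: 3078+5133+9·19·23=12144; k=3: 1512+3822+9·3·23=5955; k=4: 2214+15548+9·26·23=23144; k=5: 4242+0+9·26·23=9624 → min 5955.
Optimal order: ((A(BC))((DE)F)) with cost 5955.

5955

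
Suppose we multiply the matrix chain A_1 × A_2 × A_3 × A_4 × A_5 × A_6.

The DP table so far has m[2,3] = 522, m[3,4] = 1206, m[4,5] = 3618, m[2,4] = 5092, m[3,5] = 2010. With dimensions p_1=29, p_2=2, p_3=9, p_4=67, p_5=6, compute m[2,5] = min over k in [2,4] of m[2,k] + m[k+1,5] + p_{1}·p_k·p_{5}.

2358

m[2,5] = min over k∈[2,4] of m[2,k]+m[k+1,5]+p_{1}·p_k·p_{5}.
k=2: 0 + 2010 + 29·2·6 = 2358; k=3: 522 + 3618 + 29·9·6 = 5706; k=4: 5092 + 0 + 29·67·6 = 16750.
Minimum: 2358 at k=2.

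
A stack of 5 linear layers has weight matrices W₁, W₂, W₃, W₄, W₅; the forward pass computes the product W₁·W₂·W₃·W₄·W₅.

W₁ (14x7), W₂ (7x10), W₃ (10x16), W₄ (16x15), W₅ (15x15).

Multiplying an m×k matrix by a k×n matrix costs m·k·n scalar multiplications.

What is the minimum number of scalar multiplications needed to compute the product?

5845

Adjacent pairs: W₁W₂ = 14·7·10 = 980; W₂W₃ = 7·10·16 = 1120; W₃W₄ = 10·16·15 = 2400; W₄W₅ = 16·15·15 = 3600.
Length 3: W₁..W₃: k=1: 0+1120+14·7·16=2688; k=2: 980+0+14·10·16=3220 → min 2688 | W₂..W₄: k=2: 0+2400+7·10·15=3450; k=3: 1120+0+7·16·15=2800 → min 2800 | W₃..W₅: k=3: 0+3600+10·16·15=6000; k=4: 2400+0+10·15·15=4650 → min 4650.
Length 4: W₁..W₄: k=1: 0+2800+14·7·15=4270; k=2: 980+2400+14·10·15=5480; k=3: 2688+0+14·16·15=6048 → min 4270 | W₂..W₅: k=2: 0+4650+7·10·15=5700; k=3: 1120+3600+7·16·15=6400; k=4: 2800+0+7·15·15=4375 → min 4375.
Length 5: W₁..W₅: k=1: 0+4375+14·7·15=5845; k=2: 980+4650+14·10·15=7730; k=3: 2688+3600+14·16·15=9648; k=4: 4270+0+14·15·15=7420 → min 5845.
Optimal order: (W₁·(((W₂·W₃)·W₄)·W₅)) with cost 5845.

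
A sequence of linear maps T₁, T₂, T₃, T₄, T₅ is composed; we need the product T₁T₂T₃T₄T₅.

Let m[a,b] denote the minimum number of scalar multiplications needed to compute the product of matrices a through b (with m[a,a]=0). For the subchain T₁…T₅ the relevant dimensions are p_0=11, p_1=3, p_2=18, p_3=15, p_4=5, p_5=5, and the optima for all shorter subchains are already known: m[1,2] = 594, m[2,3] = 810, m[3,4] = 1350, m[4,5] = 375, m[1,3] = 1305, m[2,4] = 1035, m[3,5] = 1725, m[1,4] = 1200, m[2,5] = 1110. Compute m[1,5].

m[1,5] = min over k∈[1,4] of m[1,k]+m[k+1,5]+p_{0}·p_k·p_{5}.
k=1: 0 + 1110 + 11·3·5 = 1275; k=2: 594 + 1725 + 11·18·5 = 3309; k=3: 1305 + 375 + 11·15·5 = 2505; k=4: 1200 + 0 + 11·5·5 = 1475.
Minimum: 1275 at k=1.

1275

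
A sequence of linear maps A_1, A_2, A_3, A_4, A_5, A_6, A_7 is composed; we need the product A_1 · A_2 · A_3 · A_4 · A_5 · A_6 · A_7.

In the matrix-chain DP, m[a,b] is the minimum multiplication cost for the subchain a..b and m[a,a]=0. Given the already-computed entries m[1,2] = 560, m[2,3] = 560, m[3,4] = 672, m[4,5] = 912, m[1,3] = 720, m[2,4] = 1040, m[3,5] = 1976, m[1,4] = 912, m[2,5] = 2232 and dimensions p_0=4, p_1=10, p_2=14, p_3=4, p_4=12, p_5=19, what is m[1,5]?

1824

m[1,5] = min over k∈[1,4] of m[1,k]+m[k+1,5]+p_{0}·p_k·p_{5}.
k=1: 0 + 2232 + 4·10·19 = 2992; k=2: 560 + 1976 + 4·14·19 = 3600; k=3: 720 + 912 + 4·4·19 = 1936; k=4: 912 + 0 + 4·12·19 = 1824.
Minimum: 1824 at k=4.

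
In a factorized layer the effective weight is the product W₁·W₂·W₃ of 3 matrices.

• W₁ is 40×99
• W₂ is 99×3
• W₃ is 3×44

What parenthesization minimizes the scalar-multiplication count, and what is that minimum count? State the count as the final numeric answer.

(W₁·(W₂·W₃)): cost 187308.
((W₁·W₂)·W₃): cost 17160.
Optimal: ((W₁·W₂)·W₃) with cost 17160.

17160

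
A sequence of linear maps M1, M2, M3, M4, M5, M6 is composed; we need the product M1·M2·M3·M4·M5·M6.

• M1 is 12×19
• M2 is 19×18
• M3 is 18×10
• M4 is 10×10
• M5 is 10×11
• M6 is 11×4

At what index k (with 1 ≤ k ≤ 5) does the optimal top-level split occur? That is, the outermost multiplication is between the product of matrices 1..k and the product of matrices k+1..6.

Adjacent pairs: M1M2 = 12·19·18 = 4104; M2M3 = 19·18·10 = 3420; M3M4 = 18·10·10 = 1800; M4M5 = 10·10·11 = 1100; M5M6 = 10·11·4 = 440.
Length 3: M1..M3: k=1: 0+3420+12·19·10=5700; k=2: 4104+0+12·18·10=6264 → min 5700 | M2..M4: k=2: 0+1800+19·18·10=5220; k=3: 3420+0+19·10·10=5320 → min 5220 | M3..M5: k=3: 0+1100+18·10·11=3080; k=4: 1800+0+18·10·11=3780 → min 3080 | M4..M6: k=4: 0+440+10·10·4=840; k=5: 1100+0+10·11·4=1540 → min 840.
Length 4: M1..M4: k=1: 0+5220+12·19·10=7500; k=2: 4104+1800+12·18·10=8064; k=3: 5700+0+12·10·10=6900 → min 6900 | M2..M5: k=2: 0+3080+19·18·11=6842; k=3: 3420+1100+19·10·11=6610; k=4: 5220+0+19·10·11=7310 → min 6610 | M3..M6: k=3: 0+840+18·10·4=1560; k=4: 1800+440+18·10·4=2960; k=5: 3080+0+18·11·4=3872 → min 1560.
Length 5: M1..M5: k=1: 0+6610+12·19·11=9118; k=2: 4104+3080+12·18·11=9560; k=3: 5700+1100+12·10·11=8120; k=4: 6900+0+12·10·11=8220 → min 8120 | M2..M6: k=2: 0+1560+19·18·4=2928; k=3: 3420+840+19·10·4=5020; k=4: 5220+440+19·10·4=6420; k=5: 6610+0+19·11·4=7446 → min 2928.
Top-level splits: k=1: (M1..M1)·(M2..M6) → 0+2928+12·19·4 = 3840; k=2: (M1..M2)·(M3..M6) → 4104+1560+12·18·4 = 6528; k=3: (M1..M3)·(M4..M6) → 5700+840+12·10·4 = 7020; k=4: (M1..M4)·(M5..M6) → 6900+440+12·10·4 = 7820; k=5: (M1..M5)·(M6..M6) → 8120+0+12·11·4 = 8648.
Best split is after M1, i.e. k = 1.

1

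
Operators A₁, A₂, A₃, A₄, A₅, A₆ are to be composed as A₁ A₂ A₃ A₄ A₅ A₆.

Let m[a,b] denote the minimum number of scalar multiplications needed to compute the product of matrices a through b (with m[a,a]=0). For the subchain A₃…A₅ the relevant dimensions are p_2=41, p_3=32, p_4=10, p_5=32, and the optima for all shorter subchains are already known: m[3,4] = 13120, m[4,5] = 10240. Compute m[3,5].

26240

m[3,5] = min over k∈[3,4] of m[3,k]+m[k+1,5]+p_{2}·p_k·p_{5}.
k=3: 0 + 10240 + 41·32·32 = 52224; k=4: 13120 + 0 + 41·10·32 = 26240.
Minimum: 26240 at k=4.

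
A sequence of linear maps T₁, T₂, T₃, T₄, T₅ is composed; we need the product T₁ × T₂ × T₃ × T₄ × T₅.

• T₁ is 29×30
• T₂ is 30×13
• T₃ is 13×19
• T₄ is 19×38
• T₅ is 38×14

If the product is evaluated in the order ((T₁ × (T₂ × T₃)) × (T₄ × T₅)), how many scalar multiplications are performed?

(T₂ × T₃): 30×13 by 13×19 → 30×19, cost 30·13·19 = 7410
(T₁ × (T₂ × T₃)): 29×30 by 30×19 → 29×19, cost 29·30·19 = 16530; cumulative 23940
(T₄ × T₅): 19×38 by 38×14 → 19×14, cost 19·38·14 = 10108
((T₁ × (T₂ × T₃)) × (T₄ × T₅)): 29×19 by 19×14 → 29×14, cost 29·19·14 = 7714; cumulative 41762
Total: 41762 scalar multiplications.

41762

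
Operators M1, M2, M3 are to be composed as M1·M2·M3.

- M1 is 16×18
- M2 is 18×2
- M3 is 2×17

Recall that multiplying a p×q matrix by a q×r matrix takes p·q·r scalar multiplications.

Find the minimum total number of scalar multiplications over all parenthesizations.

Order (M1·(M2·M3)): (M2·M3): 18×2 by 2×17 → 18×17, cost 18·2·17 = 612; (M1·(M2·M3)): 16×18 by 18×17 → 16×17, cost 16·18·17 = 4896; cumulative 5508. Total 5508.
Order ((M1·M2)·M3): (M1·M2): 16×18 by 18×2 → 16×2, cost 16·18·2 = 576; ((M1·M2)·M3): 16×2 by 2×17 → 16×17, cost 16·2·17 = 544; cumulative 1120. Total 1120.
Minimum: 1120.

1120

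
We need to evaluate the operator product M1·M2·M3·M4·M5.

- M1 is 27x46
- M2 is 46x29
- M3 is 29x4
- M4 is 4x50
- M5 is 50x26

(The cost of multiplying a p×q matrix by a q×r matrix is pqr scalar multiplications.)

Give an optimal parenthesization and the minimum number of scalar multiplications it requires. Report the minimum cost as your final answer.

Adjacent pairs: M1M2 = 27·46·29 = 36018; M2M3 = 46·29·4 = 5336; M3M4 = 29·4·50 = 5800; M4M5 = 4·50·26 = 5200.
Length 3: M1..M3: k=1: 0+5336+27·46·4=10304; k=2: 36018+0+27·29·4=39150 → min 10304 | M2..M4: k=2: 0+5800+46·29·50=72500; k=3: 5336+0+46·4·50=14536 → min 14536 | M3..M5: k=3: 0+5200+29·4·26=8216; k=4: 5800+0+29·50·26=43500 → min 8216.
Length 4: M1..M4: k=1: 0+14536+27·46·50=76636; k=2: 36018+5800+27·29·50=80968; k=3: 10304+0+27·4·50=15704 → min 15704 | M2..M5: k=2: 0+8216+46·29·26=42900; k=3: 5336+5200+46·4·26=15320; k=4: 14536+0+46·50·26=74336 → min 15320.
Length 5: M1..M5: k=1: 0+15320+27·46·26=47612; k=2: 36018+8216+27·29·26=64592; k=3: 10304+5200+27·4·26=18312; k=4: 15704+0+27·50·26=50804 → min 18312.
Optimal parenthesization: ((M1·(M2·M3))·(M4·M5)) with cost 18312.

18312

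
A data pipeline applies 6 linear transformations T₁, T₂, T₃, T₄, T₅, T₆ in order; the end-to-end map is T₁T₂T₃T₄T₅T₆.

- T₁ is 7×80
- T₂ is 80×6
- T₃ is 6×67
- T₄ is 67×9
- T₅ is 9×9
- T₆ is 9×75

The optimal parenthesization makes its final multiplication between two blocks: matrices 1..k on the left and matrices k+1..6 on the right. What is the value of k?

5

Adjacent pairs: T₁T₂ = 7·80·6 = 3360; T₂T₃ = 80·6·67 = 32160; T₃T₄ = 6·67·9 = 3618; T₄T₅ = 67·9·9 = 5427; T₅T₆ = 9·9·75 = 6075.
Length 3: T₁..T₃: k=1: 0+32160+7·80·67=69680; k=2: 3360+0+7·6·67=6174 → min 6174 | T₂..T₄: k=2: 0+3618+80·6·9=7938; k=3: 32160+0+80·67·9=80400 → min 7938 | T₃..T₅: k=3: 0+5427+6·67·9=9045; k=4: 3618+0+6·9·9=4104 → min 4104 | T₄..T₆: k=4: 0+6075+67·9·75=51300; k=5: 5427+0+67·9·75=50652 → min 50652.
Length 4: T₁..T₄: k=1: 0+7938+7·80·9=12978; k=2: 3360+3618+7·6·9=7356; k=3: 6174+0+7·67·9=10395 → min 7356 | T₂..T₅: k=2: 0+4104+80·6·9=8424; k=3: 32160+5427+80·67·9=85827; k=4: 7938+0+80·9·9=14418 → min 8424 | T₃..T₆: k=3: 0+50652+6·67·75=80802; k=4: 3618+6075+6·9·75=13743; k=5: 4104+0+6·9·75=8154 → min 8154.
Length 5: T₁..T₅: k=1: 0+8424+7·80·9=13464; k=2: 3360+4104+7·6·9=7842; k=3: 6174+5427+7·67·9=15822; k=4: 7356+0+7·9·9=7923 → min 7842 | T₂..T₆: k=2: 0+8154+80·6·75=44154; k=3: 32160+50652+80·67·75=484812; k=4: 7938+6075+80·9·75=68013; k=5: 8424+0+80·9·75=62424 → min 44154.
Top-level splits: k=1: (T₁..T₁)·(T₂..T₆) → 0+44154+7·80·75 = 86154; k=2: (T₁..T₂)·(T₃..T₆) → 3360+8154+7·6·75 = 14664; k=3: (T₁..T₃)·(T₄..T₆) → 6174+50652+7·67·75 = 92001; k=4: (T₁..T₄)·(T₅..T₆) → 7356+6075+7·9·75 = 18156; k=5: (T₁..T₅)·(T₆..T₆) → 7842+0+7·9·75 = 12567.
Best split is after T₅, i.e. k = 5.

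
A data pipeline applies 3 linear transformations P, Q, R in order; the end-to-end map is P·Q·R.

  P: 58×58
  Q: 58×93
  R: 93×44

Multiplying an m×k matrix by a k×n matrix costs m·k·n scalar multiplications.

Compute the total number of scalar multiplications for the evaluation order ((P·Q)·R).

(P·Q): 58×58 by 58×93 → 58×93, cost 58·58·93 = 312852
((P·Q)·R): 58×93 by 93×44 → 58×44, cost 58·93·44 = 237336; cumulative 550188
Total: 550188 scalar multiplications.

550188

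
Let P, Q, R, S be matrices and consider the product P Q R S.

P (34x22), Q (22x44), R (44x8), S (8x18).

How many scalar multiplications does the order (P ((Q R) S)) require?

24376

(Q R): 22×44 by 44×8 → 22×8, cost 22·44·8 = 7744
((Q R) S): 22×8 by 8×18 → 22×18, cost 22·8·18 = 3168; cumulative 10912
(P ((Q R) S)): 34×22 by 22×18 → 34×18, cost 34·22·18 = 13464; cumulative 24376
Total: 24376 scalar multiplications.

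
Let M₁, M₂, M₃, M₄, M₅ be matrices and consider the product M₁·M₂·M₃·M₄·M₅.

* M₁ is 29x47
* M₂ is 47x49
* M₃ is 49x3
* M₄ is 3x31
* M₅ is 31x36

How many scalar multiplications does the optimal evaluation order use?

Adjacent pairs: M₁M₂ = 29·47·49 = 66787; M₂M₃ = 47·49·3 = 6909; M₃M₄ = 49·3·31 = 4557; M₄M₅ = 3·31·36 = 3348.
Length 3: M₁..M₃: k=1: 0+6909+29·47·3=10998; k=2: 66787+0+29·49·3=71050 → min 10998 | M₂..M₄: k=2: 0+4557+47·49·31=75950; k=3: 6909+0+47·3·31=11280 → min 11280 | M₃..M₅: k=3: 0+3348+49·3·36=8640; k=4: 4557+0+49·31·36=59241 → min 8640.
Length 4: M₁..M₄: k=1: 0+11280+29·47·31=53533; k=2: 66787+4557+29·49·31=115395; k=3: 10998+0+29·3·31=13695 → min 13695 | M₂..M₅: k=2: 0+8640+47·49·36=91548; k=3: 6909+3348+47·3·36=15333; k=4: 11280+0+47·31·36=63732 → min 15333.
Length 5: M₁..M₅: k=1: 0+15333+29·47·36=64401; k=2: 66787+8640+29·49·36=126583; k=3: 10998+3348+29·3·36=17478; k=4: 13695+0+29·31·36=46059 → min 17478.
Optimal order: ((M₁·(M₂·M₃))·(M₄·M₅)) with cost 17478.

17478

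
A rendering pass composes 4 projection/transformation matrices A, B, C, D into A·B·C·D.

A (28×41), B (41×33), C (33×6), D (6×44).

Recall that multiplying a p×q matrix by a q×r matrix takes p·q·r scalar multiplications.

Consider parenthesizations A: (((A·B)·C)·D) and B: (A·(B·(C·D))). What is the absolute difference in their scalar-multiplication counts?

67936

Order A = (((A·B)·C)·D): (A·B): 28×41 by 41×33 → 28×33, cost 28·41·33 = 37884; ((A·B)·C): 28×33 by 33×6 → 28×6, cost 28·33·6 = 5544; cumulative 43428; (((A·B)·C)·D): 28×6 by 6×44 → 28×44, cost 28·6·44 = 7392; cumulative 50820. Total 50820.
Order B = (A·(B·(C·D))): (C·D): 33×6 by 6×44 → 33×44, cost 33·6·44 = 8712; (B·(C·D)): 41×33 by 33×44 → 41×44, cost 41·33·44 = 59532; cumulative 68244; (A·(B·(C·D))): 28×41 by 41×44 → 28×44, cost 28·41·44 = 50512; cumulative 118756. Total 118756.
Difference: |50820 − 118756| = 67936.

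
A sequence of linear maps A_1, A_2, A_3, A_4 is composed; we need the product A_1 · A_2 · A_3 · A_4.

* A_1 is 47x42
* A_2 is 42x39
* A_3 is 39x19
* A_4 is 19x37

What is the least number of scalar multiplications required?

101669

Adjacent pairs: A_1A_2 = 47·42·39 = 76986; A_2A_3 = 42·39·19 = 31122; A_3A_4 = 39·19·37 = 27417.
Length 3: A_1..A_3: k=1: 0+31122+47·42·19=68628; k=2: 76986+0+47·39·19=111813 → min 68628 | A_2..A_4: k=2: 0+27417+42·39·37=88023; k=3: 31122+0+42·19·37=60648 → min 60648.
Length 4: A_1..A_4: k=1: 0+60648+47·42·37=133686; k=2: 76986+27417+47·39·37=172224; k=3: 68628+0+47·19·37=101669 → min 101669.
Optimal order: ((A_1 · (A_2 · A_3)) · A_4) with cost 101669.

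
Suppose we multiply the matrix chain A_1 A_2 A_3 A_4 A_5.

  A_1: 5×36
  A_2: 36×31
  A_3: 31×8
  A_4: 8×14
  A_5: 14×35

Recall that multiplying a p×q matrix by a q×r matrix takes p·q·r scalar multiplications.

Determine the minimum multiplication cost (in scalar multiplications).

Adjacent pairs: A_1A_2 = 5·36·31 = 5580; A_2A_3 = 36·31·8 = 8928; A_3A_4 = 31·8·14 = 3472; A_4A_5 = 8·14·35 = 3920.
Length 3: A_1..A_3: k=1: 0+8928+5·36·8=10368; k=2: 5580+0+5·31·8=6820 → min 6820 | A_2..A_4: k=2: 0+3472+36·31·14=19096; k=3: 8928+0+36·8·14=12960 → min 12960 | A_3..A_5: k=3: 0+3920+31·8·35=12600; k=4: 3472+0+31·14·35=18662 → min 12600.
Length 4: A_1..A_4: k=1: 0+12960+5·36·14=15480; k=2: 5580+3472+5·31·14=11222; k=3: 6820+0+5·8·14=7380 → min 7380 | A_2..A_5: k=2: 0+12600+36·31·35=51660; k=3: 8928+3920+36·8·35=22928; k=4: 12960+0+36·14·35=30600 → min 22928.
Length 5: A_1..A_5: k=1: 0+22928+5·36·35=29228; k=2: 5580+12600+5·31·35=23605; k=3: 6820+3920+5·8·35=12140; k=4: 7380+0+5·14·35=9830 → min 9830.
Optimal order: ((((A_1 A_2) A_3) A_4) A_5) with cost 9830.

9830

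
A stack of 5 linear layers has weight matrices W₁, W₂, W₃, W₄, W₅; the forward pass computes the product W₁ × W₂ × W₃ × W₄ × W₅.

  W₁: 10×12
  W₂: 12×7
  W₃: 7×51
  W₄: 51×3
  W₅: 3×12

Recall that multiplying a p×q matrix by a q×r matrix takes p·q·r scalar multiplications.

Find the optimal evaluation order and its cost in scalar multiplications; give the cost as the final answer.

Adjacent pairs: W₁W₂ = 10·12·7 = 840; W₂W₃ = 12·7·51 = 4284; W₃W₄ = 7·51·3 = 1071; W₄W₅ = 51·3·12 = 1836.
Length 3: W₁..W₃: k=1: 0+4284+10·12·51=10404; k=2: 840+0+10·7·51=4410 → min 4410 | W₂..W₄: k=2: 0+1071+12·7·3=1323; k=3: 4284+0+12·51·3=6120 → min 1323 | W₃..W₅: k=3: 0+1836+7·51·12=6120; k=4: 1071+0+7·3·12=1323 → min 1323.
Length 4: W₁..W₄: k=1: 0+1323+10·12·3=1683; k=2: 840+1071+10·7·3=2121; k=3: 4410+0+10·51·3=5940 → min 1683 | W₂..W₅: k=2: 0+1323+12·7·12=2331; k=3: 4284+1836+12·51·12=13464; k=4: 1323+0+12·3·12=1755 → min 1755.
Length 5: W₁..W₅: k=1: 0+1755+10·12·12=3195; k=2: 840+1323+10·7·12=3003; k=3: 4410+1836+10·51·12=12366; k=4: 1683+0+10·3·12=2043 → min 2043.
Optimal parenthesization: ((W₁ × (W₂ × (W₃ × W₄))) × W₅) with cost 2043.

2043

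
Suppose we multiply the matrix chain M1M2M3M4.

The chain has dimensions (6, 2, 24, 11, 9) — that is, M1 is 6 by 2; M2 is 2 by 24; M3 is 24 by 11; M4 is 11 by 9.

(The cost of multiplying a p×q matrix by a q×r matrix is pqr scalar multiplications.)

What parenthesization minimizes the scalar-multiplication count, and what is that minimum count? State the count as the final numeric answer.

Adjacent pairs: M1M2 = 6·2·24 = 288; M2M3 = 2·24·11 = 528; M3M4 = 24·11·9 = 2376.
Length 3: M1..M3: k=1: 0+528+6·2·11=660; k=2: 288+0+6·24·11=1872 → min 660 | M2..M4: k=2: 0+2376+2·24·9=2808; k=3: 528+0+2·11·9=726 → min 726.
Length 4: M1..M4: k=1: 0+726+6·2·9=834; k=2: 288+2376+6·24·9=3960; k=3: 660+0+6·11·9=1254 → min 834.
Optimal parenthesization: (M1((M2M3)M4)) with cost 834.

834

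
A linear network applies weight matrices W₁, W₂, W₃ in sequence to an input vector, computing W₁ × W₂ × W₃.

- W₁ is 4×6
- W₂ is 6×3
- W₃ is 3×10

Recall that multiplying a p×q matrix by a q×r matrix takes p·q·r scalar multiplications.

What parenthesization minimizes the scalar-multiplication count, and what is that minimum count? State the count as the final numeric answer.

(W₁ × (W₂ × W₃)): cost 420.
((W₁ × W₂) × W₃): cost 192.
Optimal: ((W₁ × W₂) × W₃) with cost 192.

192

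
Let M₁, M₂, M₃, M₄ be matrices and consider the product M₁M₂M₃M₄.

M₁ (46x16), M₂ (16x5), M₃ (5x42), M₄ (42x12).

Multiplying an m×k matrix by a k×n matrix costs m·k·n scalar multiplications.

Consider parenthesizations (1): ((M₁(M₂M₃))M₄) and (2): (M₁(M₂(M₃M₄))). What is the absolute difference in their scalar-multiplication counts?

45144

Order (1) = ((M₁(M₂M₃))M₄): (M₂M₃): 16×5 by 5×42 → 16×42, cost 16·5·42 = 3360; (M₁(M₂M₃)): 46×16 by 16×42 → 46×42, cost 46·16·42 = 30912; cumulative 34272; ((M₁(M₂M₃))M₄): 46×42 by 42×12 → 46×12, cost 46·42·12 = 23184; cumulative 57456. Total 57456.
Order (2) = (M₁(M₂(M₃M₄))): (M₃M₄): 5×42 by 42×12 → 5×12, cost 5·42·12 = 2520; (M₂(M₃M₄)): 16×5 by 5×12 → 16×12, cost 16·5·12 = 960; cumulative 3480; (M₁(M₂(M₃M₄))): 46×16 by 16×12 → 46×12, cost 46·16·12 = 8832; cumulative 12312. Total 12312.
Difference: |57456 − 12312| = 45144.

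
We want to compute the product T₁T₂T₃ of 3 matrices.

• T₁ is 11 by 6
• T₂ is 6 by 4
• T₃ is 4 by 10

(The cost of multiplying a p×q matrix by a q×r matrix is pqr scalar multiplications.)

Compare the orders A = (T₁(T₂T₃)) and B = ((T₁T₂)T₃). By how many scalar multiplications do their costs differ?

Order A = (T₁(T₂T₃)): (T₂T₃): 6×4 by 4×10 → 6×10, cost 6·4·10 = 240; (T₁(T₂T₃)): 11×6 by 6×10 → 11×10, cost 11·6·10 = 660; cumulative 900. Total 900.
Order B = ((T₁T₂)T₃): (T₁T₂): 11×6 by 6×4 → 11×4, cost 11·6·4 = 264; ((T₁T₂)T₃): 11×4 by 4×10 → 11×10, cost 11·4·10 = 440; cumulative 704. Total 704.
Difference: |900 − 704| = 196.

196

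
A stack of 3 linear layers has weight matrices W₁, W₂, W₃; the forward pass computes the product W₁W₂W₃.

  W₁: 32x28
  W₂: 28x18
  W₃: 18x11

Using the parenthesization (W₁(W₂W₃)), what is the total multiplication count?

15400

(W₂W₃): 28×18 by 18×11 → 28×11, cost 28·18·11 = 5544
(W₁(W₂W₃)): 32×28 by 28×11 → 32×11, cost 32·28·11 = 9856; cumulative 15400
Total: 15400 scalar multiplications.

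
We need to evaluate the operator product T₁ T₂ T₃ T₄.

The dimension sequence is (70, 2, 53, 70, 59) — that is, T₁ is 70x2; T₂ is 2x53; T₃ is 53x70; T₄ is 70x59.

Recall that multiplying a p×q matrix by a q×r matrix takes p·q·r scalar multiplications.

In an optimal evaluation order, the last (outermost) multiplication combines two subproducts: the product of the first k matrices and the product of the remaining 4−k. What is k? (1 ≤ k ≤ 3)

Adjacent pairs: T₁T₂ = 70·2·53 = 7420; T₂T₃ = 2·53·70 = 7420; T₃T₄ = 53·70·59 = 218890.
Length 3: T₁..T₃: k=1: 0+7420+70·2·70=17220; k=2: 7420+0+70·53·70=267120 → min 17220 | T₂..T₄: k=2: 0+218890+2·53·59=225144; k=3: 7420+0+2·70·59=15680 → min 15680.
Top-level splits: k=1: (T₁..T₁)·(T₂..T₄) → 0+15680+70·2·59 = 23940; k=2: (T₁..T₂)·(T₃..T₄) → 7420+218890+70·53·59 = 445200; k=3: (T₁..T₃)·(T₄..T₄) → 17220+0+70·70·59 = 306320.
Best split is after T₁, i.e. k = 1.

1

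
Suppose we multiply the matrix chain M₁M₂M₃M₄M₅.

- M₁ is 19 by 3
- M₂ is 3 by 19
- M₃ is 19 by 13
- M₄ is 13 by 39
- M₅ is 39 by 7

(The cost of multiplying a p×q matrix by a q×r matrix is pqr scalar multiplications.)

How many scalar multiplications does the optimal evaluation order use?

Adjacent pairs: M₁M₂ = 19·3·19 = 1083; M₂M₃ = 3·19·13 = 741; M₃M₄ = 19·13·39 = 9633; M₄M₅ = 13·39·7 = 3549.
Length 3: M₁..M₃: k=1: 0+741+19·3·13=1482; k=2: 1083+0+19·19·13=5776 → min 1482 | M₂..M₄: k=2: 0+9633+3·19·39=11856; k=3: 741+0+3·13·39=2262 → min 2262 | M₃..M₅: k=3: 0+3549+19·13·7=5278; k=4: 9633+0+19·39·7=14820 → min 5278.
Length 4: M₁..M₄: k=1: 0+2262+19·3·39=4485; k=2: 1083+9633+19·19·39=24795; k=3: 1482+0+19·13·39=11115 → min 4485 | M₂..M₅: k=2: 0+5278+3·19·7=5677; k=3: 741+3549+3·13·7=4563; k=4: 2262+0+3·39·7=3081 → min 3081.
Length 5: M₁..M₅: k=1: 0+3081+19·3·7=3480; k=2: 1083+5278+19·19·7=8888; k=3: 1482+3549+19·13·7=6760; k=4: 4485+0+19·39·7=9672 → min 3480.
Optimal order: (M₁(((M₂M₃)M₄)M₅)) with cost 3480.

3480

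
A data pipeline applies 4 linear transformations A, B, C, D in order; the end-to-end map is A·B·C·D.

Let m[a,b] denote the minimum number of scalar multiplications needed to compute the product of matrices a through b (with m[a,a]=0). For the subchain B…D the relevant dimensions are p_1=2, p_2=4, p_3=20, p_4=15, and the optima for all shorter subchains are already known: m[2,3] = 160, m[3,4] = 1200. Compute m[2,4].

m[2,4] = min over k∈[2,3] of m[2,k]+m[k+1,4]+p_{1}·p_k·p_{4}.
k=2: 0 + 1200 + 2·4·15 = 1320; k=3: 160 + 0 + 2·20·15 = 760.
Minimum: 760 at k=3.

760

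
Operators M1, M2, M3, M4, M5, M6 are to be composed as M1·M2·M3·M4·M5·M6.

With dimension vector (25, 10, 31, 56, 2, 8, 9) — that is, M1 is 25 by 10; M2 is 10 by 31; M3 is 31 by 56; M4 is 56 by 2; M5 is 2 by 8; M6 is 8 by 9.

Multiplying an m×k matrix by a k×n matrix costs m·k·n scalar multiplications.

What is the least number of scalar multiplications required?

Adjacent pairs: M1M2 = 25·10·31 = 7750; M2M3 = 10·31·56 = 17360; M3M4 = 31·56·2 = 3472; M4M5 = 56·2·8 = 896; M5M6 = 2·8·9 = 144.
Length 3: M1..M3: k=1: 0+17360+25·10·56=31360; k=2: 7750+0+25·31·56=51150 → min 31360 | M2..M4: k=2: 0+3472+10·31·2=4092; k=3: 17360+0+10·56·2=18480 → min 4092 | M3..M5: k=3: 0+896+31·56·8=14784; k=4: 3472+0+31·2·8=3968 → min 3968 | M4..M6: k=4: 0+144+56·2·9=1152; k=5: 896+0+56·8·9=4928 → min 1152.
Length 4: M1..M4: k=1: 0+4092+25·10·2=4592; k=2: 7750+3472+25·31·2=12772; k=3: 31360+0+25·56·2=34160 → min 4592 | M2..M5: k=2: 0+3968+10·31·8=6448; k=3: 17360+896+10·56·8=22736; k=4: 4092+0+10·2·8=4252 → min 4252 | M3..M6: k=3: 0+1152+31·56·9=16776; k=4: 3472+144+31·2·9=4174; k=5: 3968+0+31·8·9=6200 → min 4174.
Length 5: M1..M5: k=1: 0+4252+25·10·8=6252; k=2: 7750+3968+25·31·8=17918; k=3: 31360+896+25·56·8=43456; k=4: 4592+0+25·2·8=4992 → min 4992 | M2..M6: k=2: 0+4174+10·31·9=6964; k=3: 17360+1152+10·56·9=23552; k=4: 4092+144+10·2·9=4416; k=5: 4252+0+10·8·9=4972 → min 4416.
Length 6: M1..M6: k=1: 0+4416+25·10·9=6666; k=2: 7750+4174+25·31·9=18899; k=3: 31360+1152+25·56·9=45112; k=4: 4592+144+25·2·9=5186; k=5: 4992+0+25·8·9=6792 → min 5186.
Optimal order: ((M1·(M2·(M3·M4)))·(M5·M6)) with cost 5186.

5186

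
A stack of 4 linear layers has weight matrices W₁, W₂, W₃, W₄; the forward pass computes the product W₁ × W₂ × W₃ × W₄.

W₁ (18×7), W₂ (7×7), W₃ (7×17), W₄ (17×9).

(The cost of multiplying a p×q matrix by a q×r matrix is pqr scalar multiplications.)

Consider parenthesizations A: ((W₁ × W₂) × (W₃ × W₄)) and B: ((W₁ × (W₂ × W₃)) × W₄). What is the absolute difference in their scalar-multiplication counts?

Order A = ((W₁ × W₂) × (W₃ × W₄)): (W₁ × W₂): 18×7 by 7×7 → 18×7, cost 18·7·7 = 882; (W₃ × W₄): 7×17 by 17×9 → 7×9, cost 7·17·9 = 1071; ((W₁ × W₂) × (W₃ × W₄)): 18×7 by 7×9 → 18×9, cost 18·7·9 = 1134; cumulative 3087. Total 3087.
Order B = ((W₁ × (W₂ × W₃)) × W₄): (W₂ × W₃): 7×7 by 7×17 → 7×17, cost 7·7·17 = 833; (W₁ × (W₂ × W₃)): 18×7 by 7×17 → 18×17, cost 18·7·17 = 2142; cumulative 2975; ((W₁ × (W₂ × W₃)) × W₄): 18×17 by 17×9 → 18×9, cost 18·17·9 = 2754; cumulative 5729. Total 5729.
Difference: |3087 − 5729| = 2642.

2642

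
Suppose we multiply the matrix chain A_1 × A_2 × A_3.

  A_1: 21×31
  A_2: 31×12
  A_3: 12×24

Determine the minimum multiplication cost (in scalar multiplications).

13860

Order (A_1 × (A_2 × A_3)): (A_2 × A_3): 31×12 by 12×24 → 31×24, cost 31·12·24 = 8928; (A_1 × (A_2 × A_3)): 21×31 by 31×24 → 21×24, cost 21·31·24 = 15624; cumulative 24552. Total 24552.
Order ((A_1 × A_2) × A_3): (A_1 × A_2): 21×31 by 31×12 → 21×12, cost 21·31·12 = 7812; ((A_1 × A_2) × A_3): 21×12 by 12×24 → 21×24, cost 21·12·24 = 6048; cumulative 13860. Total 13860.
Minimum: 13860.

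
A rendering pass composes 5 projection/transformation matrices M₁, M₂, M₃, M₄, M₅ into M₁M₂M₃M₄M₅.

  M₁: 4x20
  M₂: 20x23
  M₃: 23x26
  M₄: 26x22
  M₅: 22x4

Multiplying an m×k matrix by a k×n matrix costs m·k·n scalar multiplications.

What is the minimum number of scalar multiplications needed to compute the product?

Adjacent pairs: M₁M₂ = 4·20·23 = 1840; M₂M₃ = 20·23·26 = 11960; M₃M₄ = 23·26·22 = 13156; M₄M₅ = 26·22·4 = 2288.
Length 3: M₁..M₃: k=1: 0+11960+4·20·26=14040; k=2: 1840+0+4·23·26=4232 → min 4232 | M₂..M₄: k=2: 0+13156+20·23·22=23276; k=3: 11960+0+20·26·22=23400 → min 23276 | M₃..M₅: k=3: 0+2288+23·26·4=4680; k=4: 13156+0+23·22·4=15180 → min 4680.
Length 4: M₁..M₄: k=1: 0+23276+4·20·22=25036; k=2: 1840+13156+4·23·22=17020; k=3: 4232+0+4·26·22=6520 → min 6520 | M₂..M₅: k=2: 0+4680+20·23·4=6520; k=3: 11960+2288+20·26·4=16328; k=4: 23276+0+20·22·4=25036 → min 6520.
Length 5: M₁..M₅: k=1: 0+6520+4·20·4=6840; k=2: 1840+4680+4·23·4=6888; k=3: 4232+2288+4·26·4=6936; k=4: 6520+0+4·22·4=6872 → min 6840.
Optimal order: (M₁(M₂(M₃(M₄M₅)))) with cost 6840.

6840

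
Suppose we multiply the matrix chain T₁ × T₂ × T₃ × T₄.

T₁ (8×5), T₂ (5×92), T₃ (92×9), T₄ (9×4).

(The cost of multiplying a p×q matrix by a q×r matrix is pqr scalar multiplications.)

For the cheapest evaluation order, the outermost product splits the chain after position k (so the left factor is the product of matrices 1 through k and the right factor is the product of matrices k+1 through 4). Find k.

1

Adjacent pairs: T₁T₂ = 8·5·92 = 3680; T₂T₃ = 5·92·9 = 4140; T₃T₄ = 92·9·4 = 3312.
Length 3: T₁..T₃: k=1: 0+4140+8·5·9=4500; k=2: 3680+0+8·92·9=10304 → min 4500 | T₂..T₄: k=2: 0+3312+5·92·4=5152; k=3: 4140+0+5·9·4=4320 → min 4320.
Top-level splits: k=1: (T₁..T₁)·(T₂..T₄) → 0+4320+8·5·4 = 4480; k=2: (T₁..T₂)·(T₃..T₄) → 3680+3312+8·92·4 = 9936; k=3: (T₁..T₃)·(T₄..T₄) → 4500+0+8·9·4 = 4788.
Best split is after T₁, i.e. k = 1.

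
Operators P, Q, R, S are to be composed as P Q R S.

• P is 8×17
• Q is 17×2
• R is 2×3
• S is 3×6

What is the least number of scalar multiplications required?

404

Adjacent pairs: PQ = 8·17·2 = 272; QR = 17·2·3 = 102; RS = 2·3·6 = 36.
Length 3: P..R: k=1: 0+102+8·17·3=510; k=2: 272+0+8·2·3=320 → min 320 | Q..S: k=2: 0+36+17·2·6=240; k=3: 102+0+17·3·6=408 → min 240.
Length 4: P..S: k=1: 0+240+8·17·6=1056; k=2: 272+36+8·2·6=404; k=3: 320+0+8·3·6=464 → min 404.
Optimal order: ((P Q) (R S)) with cost 404.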